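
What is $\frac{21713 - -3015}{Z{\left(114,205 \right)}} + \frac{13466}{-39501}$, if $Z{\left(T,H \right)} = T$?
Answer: $\frac{8554786}{39501} \approx 216.57$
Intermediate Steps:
$\frac{21713 - -3015}{Z{\left(114,205 \right)}} + \frac{13466}{-39501} = \frac{21713 - -3015}{114} + \frac{13466}{-39501} = \left(21713 + 3015\right) \frac{1}{114} + 13466 \left(- \frac{1}{39501}\right) = 24728 \cdot \frac{1}{114} - \frac{13466}{39501} = \frac{12364}{57} - \frac{13466}{39501} = \frac{8554786}{39501}$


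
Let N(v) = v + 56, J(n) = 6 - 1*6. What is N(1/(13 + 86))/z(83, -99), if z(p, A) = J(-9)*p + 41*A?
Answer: -5545/401841 ≈ -0.013799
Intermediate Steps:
J(n) = 0 (J(n) = 6 - 6 = 0)
N(v) = 56 + v
z(p, A) = 41*A (z(p, A) = 0*p + 41*A = 0 + 41*A = 41*A)
N(1/(13 + 86))/z(83, -99) = (56 + 1/(13 + 86))/((41*(-99))) = (56 + 1/99)/(-4059) = (56 + 1/99)*(-1/4059) = (5545/99)*(-1/4059) = -5545/401841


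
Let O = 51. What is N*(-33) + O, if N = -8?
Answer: 315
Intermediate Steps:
N*(-33) + O = -8*(-33) + 51 = 264 + 51 = 315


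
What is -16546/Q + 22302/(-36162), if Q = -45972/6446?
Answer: 7650499012/3298491 ≈ 2319.4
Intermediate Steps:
Q = -22986/3223 (Q = -45972*1/6446 = -22986/3223 ≈ -7.1319)
-16546/Q + 22302/(-36162) = -16546/(-22986/3223) + 22302/(-36162) = -16546*(-3223/22986) + 22302*(-1/36162) = 26663879/11493 - 177/287 = 7650499012/3298491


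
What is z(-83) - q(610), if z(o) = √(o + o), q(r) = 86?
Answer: -86 + I*√166 ≈ -86.0 + 12.884*I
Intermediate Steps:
z(o) = √2*√o (z(o) = √(2*o) = √2*√o)
z(-83) - q(610) = √2*√(-83) - 1*86 = √2*(I*√83) - 86 = I*√166 - 86 = -86 + I*√166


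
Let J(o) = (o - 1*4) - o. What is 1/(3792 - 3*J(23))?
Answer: 1/3804 ≈ 0.00026288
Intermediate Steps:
J(o) = -4 (J(o) = (o - 4) - o = (-4 + o) - o = -4)
1/(3792 - 3*J(23)) = 1/(3792 - 3*(-4)) = 1/(3792 + 12) = 1/3804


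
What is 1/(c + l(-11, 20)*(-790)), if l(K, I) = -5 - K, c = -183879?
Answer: -1/188619 ≈ -5.3017e-6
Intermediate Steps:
1/(c + l(-11, 20)*(-790)) = 1/(-183879 + (-5 - 1*(-11))*(-790)) = 1/(-183879 + (-5 + 11)*(-790)) = 1/(-183879 + 6*(-790)) = 1/(-183879 - 4740) = 1/(-188619) = -1/188619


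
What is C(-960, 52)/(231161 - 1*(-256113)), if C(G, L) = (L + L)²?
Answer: 5408/243637 ≈ 0.022197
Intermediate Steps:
C(G, L) = 4*L² (C(G, L) = (2*L)² = 4*L²)
C(-960, 52)/(231161 - 1*(-256113)) = (4*52²)/(231161 - 1*(-256113)) = (4*2704)/(231161 + 256113) = 10816/487274 = 10816*(1/487274) = 5408/243637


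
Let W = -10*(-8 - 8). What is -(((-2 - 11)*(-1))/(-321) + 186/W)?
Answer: -28813/25680 ≈ -1.1220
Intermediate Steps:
W = 160 (W = -10*(-16) = 160)
-(((-2 - 11)*(-1))/(-321) + 186/W) = -(((-2 - 11)*(-1))/(-321) + 186/160) = -(-13*(-1)*(-1/321) + 186*(1/160)) = -(13*(-1/321) + 93/80) = -(-13/321 + 93/80) = -1*28813/25680 = -28813/25680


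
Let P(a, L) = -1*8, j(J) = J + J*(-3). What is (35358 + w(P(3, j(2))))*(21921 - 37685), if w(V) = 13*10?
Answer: -559432832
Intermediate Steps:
j(J) = -2*J (j(J) = J - 3*J = -2*J)
P(a, L) = -8
w(V) = 130
(35358 + w(P(3, j(2))))*(21921 - 37685) = (35358 + 130)*(21921 - 37685) = 35488*(-15764) = -559432832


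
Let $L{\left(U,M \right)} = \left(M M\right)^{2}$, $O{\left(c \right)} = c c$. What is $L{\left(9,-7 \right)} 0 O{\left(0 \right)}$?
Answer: $0$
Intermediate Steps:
$O{\left(c \right)} = c^{2}$
$L{\left(U,M \right)} = M^{4}$ ($L{\left(U,M \right)} = \left(M^{2}\right)^{2} = M^{4}$)
$L{\left(9,-7 \right)} 0 O{\left(0 \right)} = \left(-7\right)^{4} \cdot 0 \cdot 0^{2} = 2401 \cdot 0 \cdot 0 = 2401 \cdot 0 = 0$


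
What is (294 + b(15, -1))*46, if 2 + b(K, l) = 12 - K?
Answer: 13294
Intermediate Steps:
b(K, l) = 10 - K (b(K, l) = -2 + (12 - K) = 10 - K)
(294 + b(15, -1))*46 = (294 + (10 - 1*15))*46 = (294 + (10 - 15))*46 = (294 - 5)*46 = 289*46 = 13294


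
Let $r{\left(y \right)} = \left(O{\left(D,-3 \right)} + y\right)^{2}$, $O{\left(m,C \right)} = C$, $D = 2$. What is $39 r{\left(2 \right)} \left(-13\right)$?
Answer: $-507$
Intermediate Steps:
$r{\left(y \right)} = \left(-3 + y\right)^{2}$
$39 r{\left(2 \right)} \left(-13\right) = 39 \left(-3 + 2\right)^{2} \left(-13\right) = 39 \left(-1\right)^{2} \left(-13\right) = 39 \cdot 1 \left(-13\right) = 39 \left(-13\right) = -507$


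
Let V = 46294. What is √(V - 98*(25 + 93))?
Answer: √34730 ≈ 186.36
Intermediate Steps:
√(V - 98*(25 + 93)) = √(46294 - 98*(25 + 93)) = √(46294 - 98*118) = √(46294 - 11564) = √34730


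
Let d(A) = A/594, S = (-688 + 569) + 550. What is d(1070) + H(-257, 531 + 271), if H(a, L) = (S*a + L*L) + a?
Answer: 158057995/297 ≈ 5.3218e+5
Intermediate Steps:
S = 431 (S = -119 + 550 = 431)
d(A) = A/594 (d(A) = A*(1/594) = A/594)
H(a, L) = L**2 + 432*a (H(a, L) = (431*a + L*L) + a = (431*a + L**2) + a = (L**2 + 431*a) + a = L**2 + 432*a)
d(1070) + H(-257, 531 + 271) = (1/594)*1070 + ((531 + 271)**2 + 432*(-257)) = 535/297 + (802**2 - 111024) = 535/297 + (643204 - 111024) = 535/297 + 532180 = 158057995/297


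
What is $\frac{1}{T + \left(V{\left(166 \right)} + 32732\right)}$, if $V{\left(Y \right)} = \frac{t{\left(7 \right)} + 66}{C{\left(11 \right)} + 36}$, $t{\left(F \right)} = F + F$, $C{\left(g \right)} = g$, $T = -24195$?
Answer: $\frac{47}{401319} \approx 0.00011711$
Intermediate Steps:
$t{\left(F \right)} = 2 F$
$V{\left(Y \right)} = \frac{80}{47}$ ($V{\left(Y \right)} = \frac{2 \cdot 7 + 66}{11 + 36} = \frac{14 + 66}{47} = 80 \cdot \frac{1}{47} = \frac{80}{47}$)
$\frac{1}{T + \left(V{\left(166 \right)} + 32732\right)} = \frac{1}{-24195 + \left(\frac{80}{47} + 32732\right)} = \frac{1}{-24195 + \frac{1538484}{47}} = \frac{1}{\frac{401319}{47}} = \frac{47}{401319}$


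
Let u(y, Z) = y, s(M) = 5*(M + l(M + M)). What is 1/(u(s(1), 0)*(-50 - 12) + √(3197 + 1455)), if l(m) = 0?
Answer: -155/45724 - √1163/45724 ≈ -0.0041357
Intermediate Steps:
s(M) = 5*M (s(M) = 5*(M + 0) = 5*M)
1/(u(s(1), 0)*(-50 - 12) + √(3197 + 1455)) = 1/((5*1)*(-50 - 12) + √(3197 + 1455)) = 1/(5*(-62) + √4652) = 1/(-310 + 2*√1163)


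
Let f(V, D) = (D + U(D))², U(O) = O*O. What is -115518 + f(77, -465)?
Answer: 46552262082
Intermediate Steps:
U(O) = O²
f(V, D) = (D + D²)²
-115518 + f(77, -465) = -115518 + (-465)²*(1 - 465)² = -115518 + 216225*(-464)² = -115518 + 216225*215296 = -115518 + 46552377600 = 46552262082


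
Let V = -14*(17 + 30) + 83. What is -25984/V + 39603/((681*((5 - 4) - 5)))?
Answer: 16002897/522100 ≈ 30.651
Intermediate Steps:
V = -575 (V = -14*47 + 83 = -658 + 83 = -575)
-25984/V + 39603/((681*((5 - 4) - 5))) = -25984/(-575) + 39603/((681*((5 - 4) - 5))) = -25984*(-1/575) + 39603/((681*(1 - 5))) = 25984/575 + 39603/((681*(-4))) = 25984/575 + 39603/(-2724) = 25984/575 + 39603*(-1/2724) = 25984/575 - 13201/908 = 16002897/522100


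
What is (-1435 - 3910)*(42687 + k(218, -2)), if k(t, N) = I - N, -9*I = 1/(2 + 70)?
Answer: -147855907495/648 ≈ -2.2817e+8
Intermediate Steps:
I = -1/648 (I = -1/(9*(2 + 70)) = -⅑/72 = -⅑*1/72 = -1/648 ≈ -0.0015432)
k(t, N) = -1/648 - N
(-1435 - 3910)*(42687 + k(218, -2)) = (-1435 - 3910)*(42687 + (-1/648 - 1*(-2))) = -5345*(42687 + (-1/648 + 2)) = -5345*(42687 + 1295/648) = -5345*27662471/648 = -147855907495/648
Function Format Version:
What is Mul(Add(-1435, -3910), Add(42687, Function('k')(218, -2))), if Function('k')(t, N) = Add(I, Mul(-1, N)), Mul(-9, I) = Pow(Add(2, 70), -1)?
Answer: Rational(-147855907495, 648) ≈ -2.2817e+8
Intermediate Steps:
I = Rational(-1, 648) (I = Mul(Rational(-1, 9), Pow(Add(2, 70), -1)) = Mul(Rational(-1, 9), Pow(72, -1)) = Mul(Rational(-1, 9), Rational(1, 72)) = Rational(-1, 648) ≈ -0.0015432)
Function('k')(t, N) = Add(Rational(-1, 648), Mul(-1, N))
Mul(Add(-1435, -3910), Add(42687, Function('k')(218, -2))) = Mul(Add(-1435, -3910), Add(42687, Add(Rational(-1, 648), Mul(-1, -2)))) = Mul(-5345, Add(42687, Add(Rational(-1, 648), 2))) = Mul(-5345, Add(42687, Rational(1295, 648))) = Mul(-5345, Rational(27662471, 648)) = Rational(-147855907495, 648)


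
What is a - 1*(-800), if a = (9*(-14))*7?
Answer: -82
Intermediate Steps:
a = -882 (a = -126*7 = -882)
a - 1*(-800) = -882 - 1*(-800) = -882 + 800 = -82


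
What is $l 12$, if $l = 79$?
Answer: $948$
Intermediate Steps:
$l 12 = 79 \cdot 12 = 948$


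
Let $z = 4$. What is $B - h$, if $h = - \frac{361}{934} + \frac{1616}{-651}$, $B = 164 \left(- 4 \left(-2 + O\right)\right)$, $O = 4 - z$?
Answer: $\frac{799484963}{608034} \approx 1314.9$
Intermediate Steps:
$O = 0$ ($O = 4 - 4 = 0$)
$B = 1312$ ($B = 164 \left(- 4 \left(-2 + 0\right)\right) = 164 \left(\left(-4\right) \left(-2\right)\right) = 164 \cdot 8 = 1312$)
$h = - \frac{1744355}{608034}$ ($h = \left(-361\right) \frac{1}{934} + 1616 \left(- \frac{1}{651}\right) = - \frac{361}{934} - \frac{1616}{651} = - \frac{1744355}{608034} \approx -2.8688$)
$B - h = 1312 - - \frac{1744355}{608034} = 1312 + \frac{1744355}{608034} = \frac{799484963}{608034}$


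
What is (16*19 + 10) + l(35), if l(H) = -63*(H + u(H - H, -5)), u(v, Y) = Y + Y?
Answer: -1261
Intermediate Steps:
u(v, Y) = 2*Y
l(H) = 630 - 63*H (l(H) = -63*(H + 2*(-5)) = -63*(H - 10) = -63*(-10 + H) = 630 - 63*H)
(16*19 + 10) + l(35) = (16*19 + 10) + (630 - 63*35) = (304 + 10) + (630 - 2205) = 314 - 1575 = -1261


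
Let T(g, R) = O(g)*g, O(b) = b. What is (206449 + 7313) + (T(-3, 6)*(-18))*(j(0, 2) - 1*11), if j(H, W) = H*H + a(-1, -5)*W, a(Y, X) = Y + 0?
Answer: 215868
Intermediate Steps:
a(Y, X) = Y
T(g, R) = g**2 (T(g, R) = g*g = g**2)
j(H, W) = H**2 - W (j(H, W) = H*H - W = H**2 - W)
(206449 + 7313) + (T(-3, 6)*(-18))*(j(0, 2) - 1*11) = (206449 + 7313) + ((-3)**2*(-18))*((0**2 - 1*2) - 1*11) = 213762 + (9*(-18))*((0 - 2) - 11) = 213762 - 162*(-2 - 11) = 213762 - 162*(-13) = 213762 + 2106 = 215868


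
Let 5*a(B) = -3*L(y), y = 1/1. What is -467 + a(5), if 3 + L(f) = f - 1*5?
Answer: -2314/5 ≈ -462.80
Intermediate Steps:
y = 1
L(f) = -8 + f (L(f) = -3 + (f - 1*5) = -3 + (f - 5) = -3 + (-5 + f) = -8 + f)
a(B) = 21/5 (a(B) = (-3*(-8 + 1))/5 = (-3*(-7))/5 = (1/5)*21 = 21/5)
-467 + a(5) = -467 + 21/5 = -2314/5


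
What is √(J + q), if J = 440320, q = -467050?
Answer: 9*I*√330 ≈ 163.49*I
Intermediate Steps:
√(J + q) = √(440320 - 467050) = √(-26730) = 9*I*√330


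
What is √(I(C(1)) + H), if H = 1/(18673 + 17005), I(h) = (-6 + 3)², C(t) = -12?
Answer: 23*√21656546/35678 ≈ 3.0000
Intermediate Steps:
I(h) = 9 (I(h) = (-3)² = 9)
H = 1/35678 ≈ 2.8028e-5
√(I(C(1)) + H) = √(9 + 1/35678) = √(321103/35678) = 23*√21656546/35678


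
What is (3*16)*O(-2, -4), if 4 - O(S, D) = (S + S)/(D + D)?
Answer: 168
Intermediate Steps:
O(S, D) = 4 - S/D (O(S, D) = 4 - (S + S)/(D + D) = 4 - 2*S/(2*D) = 4 - 2*S*1/(2*D) = 4 - S/D)
(3*16)*O(-2, -4) = (3*16)*(4 - 1*(-2)/(-4)) = 48*(4 - 1*(-2)*(-¼)) = 48*(4 - ½) = 48*(7/2) = 168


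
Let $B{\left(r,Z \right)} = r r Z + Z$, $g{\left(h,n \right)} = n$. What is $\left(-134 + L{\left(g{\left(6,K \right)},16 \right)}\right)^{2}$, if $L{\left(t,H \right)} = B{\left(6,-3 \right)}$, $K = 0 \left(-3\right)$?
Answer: $60025$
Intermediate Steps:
$K = 0$
$B{\left(r,Z \right)} = Z + Z r^{2}$ ($B{\left(r,Z \right)} = r^{2} Z + Z = Z r^{2} + Z = Z + Z r^{2}$)
$L{\left(t,H \right)} = -111$ ($L{\left(t,H \right)} = - 3 \left(1 + 6^{2}\right) = - 3 \left(1 + 36\right) = \left(-3\right) 37 = -111$)
$\left(-134 + L{\left(g{\left(6,K \right)},16 \right)}\right)^{2} = \left(-134 - 111\right)^{2} = \left(-245\right)^{2} = 60025$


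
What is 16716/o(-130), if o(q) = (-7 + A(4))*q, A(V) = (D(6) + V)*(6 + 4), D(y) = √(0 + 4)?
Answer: -8358/3445 ≈ -2.4261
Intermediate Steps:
D(y) = 2 (D(y) = √4 = 2)
A(V) = 20 + 10*V (A(V) = (2 + V)*(6 + 4) = (2 + V)*10 = 20 + 10*V)
o(q) = 53*q (o(q) = (-7 + (20 + 10*4))*q = (-7 + (20 + 40))*q = (-7 + 60)*q = 53*q)
16716/o(-130) = 16716/((53*(-130))) = 16716/(-6890) = 16716*(-1/6890) = -8358/3445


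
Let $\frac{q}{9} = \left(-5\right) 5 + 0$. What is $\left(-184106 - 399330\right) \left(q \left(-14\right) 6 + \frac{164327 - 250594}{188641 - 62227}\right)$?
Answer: $- \frac{696954656226094}{63207} \approx -1.1027 \cdot 10^{10}$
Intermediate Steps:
$q = -225$ ($q = 9 \left(\left(-5\right) 5 + 0\right) = 9 \left(-25 + 0\right) = 9 \left(-25\right) = -225$)
$\left(-184106 - 399330\right) \left(q \left(-14\right) 6 + \frac{164327 - 250594}{188641 - 62227}\right) = \left(-184106 - 399330\right) \left(\left(-225\right) \left(-14\right) 6 + \frac{164327 - 250594}{188641 - 62227}\right) = - 583436 \left(3150 \cdot 6 - \frac{86267}{126414}\right) = - 583436 \left(18900 - \frac{86267}{126414}\right) = \left(-583436\right) \frac{2389138333}{126414} = - \frac{696954656226094}{63207}$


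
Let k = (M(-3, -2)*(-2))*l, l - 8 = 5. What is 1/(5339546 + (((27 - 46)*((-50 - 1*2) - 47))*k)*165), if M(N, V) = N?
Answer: 1/29548016 ≈ 3.3843e-8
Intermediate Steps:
l = 13 (l = 8 + 5 = 13)
k = 78 (k = -3*(-2)*13 = 6*13 = 78)
1/(5339546 + (((27 - 46)*((-50 - 1*2) - 47))*k)*165) = 1/(5339546 + (((27 - 46)*((-50 - 1*2) - 47))*78)*165) = 1/(5339546 + (-19*((-50 - 2) - 47)*78)*165) = 1/(5339546 + (-19*(-52 - 47)*78)*165) = 1/(5339546 + (-19*(-99)*78)*165) = 1/(5339546 + (1881*78)*165) = 1/(5339546 + 146718*165) = 1/(5339546 + 24208470) = 1/29548016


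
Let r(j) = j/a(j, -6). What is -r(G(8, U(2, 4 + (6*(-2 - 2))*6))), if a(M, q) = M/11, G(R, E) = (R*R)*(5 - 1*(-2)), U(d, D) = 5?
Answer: -11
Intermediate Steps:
G(R, E) = 7*R² (G(R, E) = R²*(5 + 2) = R²*7 = 7*R²)
a(M, q) = M/11 (a(M, q) = M*(1/11) = M/11)
r(j) = 11 (r(j) = j/((j/11)) = j*(11/j) = 11)
-r(G(8, U(2, 4 + (6*(-2 - 2))*6))) = -1*11 = -11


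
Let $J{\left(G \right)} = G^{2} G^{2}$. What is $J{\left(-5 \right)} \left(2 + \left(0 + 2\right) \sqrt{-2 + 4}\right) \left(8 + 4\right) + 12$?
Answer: $15012 + 15000 \sqrt{2} \approx 36225.0$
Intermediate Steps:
$J{\left(G \right)} = G^{4}$
$J{\left(-5 \right)} \left(2 + \left(0 + 2\right) \sqrt{-2 + 4}\right) \left(8 + 4\right) + 12 = \left(-5\right)^{4} \left(2 + \left(0 + 2\right) \sqrt{-2 + 4}\right) \left(8 + 4\right) + 12 = 625 \left(2 + 2 \sqrt{2}\right) 12 + 12 = 625 \left(24 + 24 \sqrt{2}\right) + 12 = \left(15000 + 15000 \sqrt{2}\right) + 12 = 15012 + 15000 \sqrt{2}$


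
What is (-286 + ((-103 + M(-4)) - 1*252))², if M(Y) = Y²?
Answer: 390625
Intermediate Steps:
(-286 + ((-103 + M(-4)) - 1*252))² = (-286 + ((-103 + (-4)²) - 1*252))² = (-286 + ((-103 + 16) - 252))² = (-286 + (-87 - 252))² = (-286 - 339)² = (-625)² = 390625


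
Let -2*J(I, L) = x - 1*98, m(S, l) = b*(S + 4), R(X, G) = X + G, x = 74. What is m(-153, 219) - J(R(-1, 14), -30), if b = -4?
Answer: 584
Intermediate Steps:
R(X, G) = G + X
m(S, l) = -16 - 4*S (m(S, l) = -4*(S + 4) = -4*(4 + S) = -16 - 4*S)
J(I, L) = 12 (J(I, L) = -(74 - 1*98)/2 = -(74 - 98)/2 = -½*(-24) = 12)
m(-153, 219) - J(R(-1, 14), -30) = (-16 - 4*(-153)) - 1*12 = (-16 + 612) - 12 = 596 - 12 = 584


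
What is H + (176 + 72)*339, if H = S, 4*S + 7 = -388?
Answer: 335893/4 ≈ 83973.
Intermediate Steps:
S = -395/4 (S = -7/4 + (¼)*(-388) = -7/4 - 97 = -395/4 ≈ -98.750)
H = -395/4 ≈ -98.750
H + (176 + 72)*339 = -395/4 + (176 + 72)*339 = -395/4 + 248*339 = -395/4 + 84072 = 335893/4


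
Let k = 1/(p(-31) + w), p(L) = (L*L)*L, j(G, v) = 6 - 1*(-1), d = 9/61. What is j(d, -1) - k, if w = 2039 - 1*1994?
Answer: 208223/29746 ≈ 7.0000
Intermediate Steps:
w = 45 (w = 2039 - 1994 = 45)
d = 9/61 (d = 9*(1/61) = 9/61 ≈ 0.14754)
j(G, v) = 7 (j(G, v) = 6 + 1 = 7)
p(L) = L**3 (p(L) = L**2*L = L**3)
k = -1/29746 (k = 1/((-31)**3 + 45) = 1/(-29791 + 45) = 1/(-29746) = -1/29746 ≈ -3.3618e-5)
j(d, -1) - k = 7 - 1*(-1/29746) = 7 + 1/29746 = 208223/29746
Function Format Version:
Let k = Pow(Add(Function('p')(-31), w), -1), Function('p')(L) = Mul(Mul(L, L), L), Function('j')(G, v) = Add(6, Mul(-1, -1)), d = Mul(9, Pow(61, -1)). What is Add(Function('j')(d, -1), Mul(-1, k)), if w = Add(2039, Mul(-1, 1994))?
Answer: Rational(208223, 29746) ≈ 7.0000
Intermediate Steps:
w = 45 (w = Add(2039, -1994) = 45)
d = Rational(9, 61) (d = Mul(9, Rational(1, 61)) = Rational(9, 61) ≈ 0.14754)
Function('j')(G, v) = 7 (Function('j')(G, v) = Add(6, 1) = 7)
Function('p')(L) = Pow(L, 3) (Function('p')(L) = Mul(Pow(L, 2), L) = Pow(L, 3))
k = Rational(-1, 29746) (k = Pow(Add(Pow(-31, 3), 45), -1) = Pow(Add(-29791, 45), -1) = Pow(-29746, -1) = Rational(-1, 29746) ≈ -3.3618e-5)
Add(Function('j')(d, -1), Mul(-1, k)) = Add(7, Mul(-1, Rational(-1, 29746))) = Add(7, Rational(1, 29746)) = Rational(208223, 29746)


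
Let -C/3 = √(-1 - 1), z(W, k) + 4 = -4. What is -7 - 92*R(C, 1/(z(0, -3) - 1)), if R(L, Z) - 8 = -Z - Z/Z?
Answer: -5951/9 ≈ -661.22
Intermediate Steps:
z(W, k) = -8 (z(W, k) = -4 - 4 = -8)
C = -3*I*√2 (C = -3*√(-1 - 1) = -3*I*√2 ≈ -4.2426*I)
R(L, Z) = 7 - Z (R(L, Z) = 8 + (-Z - Z/Z) = 8 + (-Z - 1*1) = 8 + (-Z - 1) = 8 + (-1 - Z) = 7 - Z)
-7 - 92*R(C, 1/(z(0, -3) - 1)) = -7 - 92*(7 - 1/(-8 - 1)) = -7 - 92*(7 - 1/(-9)) = -7 - 92*(7 - 1*(-⅑)) = -7 - 92*(7 + ⅑) = -7 - 92*64/9 = -7 - 5888/9 = -5951/9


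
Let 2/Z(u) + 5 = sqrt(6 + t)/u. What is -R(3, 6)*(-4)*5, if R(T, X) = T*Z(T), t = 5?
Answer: -2700/107 - 180*sqrt(11)/107 ≈ -30.813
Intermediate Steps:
Z(u) = 2/(-5 + sqrt(11)/u) (Z(u) = 2/(-5 + sqrt(6 + 5)/u) = 2/(-5 + sqrt(11)/u))
R(T, X) = -2*T**2/(-sqrt(11) + 5*T) (R(T, X) = T*(-2*T/(-sqrt(11) + 5*T)) = -2*T**2/(-sqrt(11) + 5*T))
-R(3, 6)*(-4)*5 = --2*3**2/(-sqrt(11) + 5*3)*(-4)*5 = --2*9/(-sqrt(11) + 15)*(-4)*5 = --2*9/(15 - sqrt(11))*(-4)*5 = --18/(15 - sqrt(11))*(-4)*5 = -72/(15 - sqrt(11))*5 = -360/(15 - sqrt(11))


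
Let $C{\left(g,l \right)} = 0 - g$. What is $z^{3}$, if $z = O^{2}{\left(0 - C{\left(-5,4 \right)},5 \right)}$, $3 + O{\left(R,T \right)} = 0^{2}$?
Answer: $729$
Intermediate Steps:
$C{\left(g,l \right)} = - g$
$O{\left(R,T \right)} = -3$ ($O{\left(R,T \right)} = -3 + 0^{2} = -3 + 0 = -3$)
$z = 9$ ($z = \left(-3\right)^{2} = 9$)
$z^{3} = 9^{3} = 729$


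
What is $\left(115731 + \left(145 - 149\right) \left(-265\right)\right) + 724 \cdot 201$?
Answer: $262315$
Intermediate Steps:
$\left(115731 + \left(145 - 149\right) \left(-265\right)\right) + 724 \cdot 201 = \left(115731 - -1060\right) + 145524 = \left(115731 + 1060\right) + 145524 = 116791 + 145524 = 262315$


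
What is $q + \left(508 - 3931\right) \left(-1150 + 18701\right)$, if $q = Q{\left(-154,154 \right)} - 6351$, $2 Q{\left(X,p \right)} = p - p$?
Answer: $-60083424$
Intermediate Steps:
$Q{\left(X,p \right)} = 0$ ($Q{\left(X,p \right)} = \frac{p - p}{2} = \frac{1}{2} \cdot 0 = 0$)
$q = -6351$ ($q = 0 - 6351 = -6351$)
$q + \left(508 - 3931\right) \left(-1150 + 18701\right) = -6351 + \left(508 - 3931\right) \left(-1150 + 18701\right) = -6351 - 60077073 = -60083424$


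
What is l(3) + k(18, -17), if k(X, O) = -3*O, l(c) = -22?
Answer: 29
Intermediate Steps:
l(3) + k(18, -17) = -22 - 3*(-17) = -22 + 51 = 29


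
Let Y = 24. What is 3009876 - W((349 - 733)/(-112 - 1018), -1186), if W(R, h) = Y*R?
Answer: 1700575332/565 ≈ 3.0099e+6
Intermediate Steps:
W(R, h) = 24*R
3009876 - W((349 - 733)/(-112 - 1018), -1186) = 3009876 - 24*(349 - 733)/(-112 - 1018) = 3009876 - 24*(-384/(-1130)) = 3009876 - 24*(-384*(-1/1130)) = 3009876 - 24*192/565 = 3009876 - 1*4608/565 = 3009876 - 4608/565 = 1700575332/565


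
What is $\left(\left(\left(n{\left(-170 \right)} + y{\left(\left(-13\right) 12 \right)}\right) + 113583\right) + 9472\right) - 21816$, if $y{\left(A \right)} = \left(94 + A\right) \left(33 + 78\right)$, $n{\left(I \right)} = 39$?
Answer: $94396$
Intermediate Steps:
$y{\left(A \right)} = 10434 + 111 A$ ($y{\left(A \right)} = \left(94 + A\right) 111 = 10434 + 111 A$)
$\left(\left(\left(n{\left(-170 \right)} + y{\left(\left(-13\right) 12 \right)}\right) + 113583\right) + 9472\right) - 21816 = \left(\left(\left(39 + \left(10434 + 111 \left(\left(-13\right) 12\right)\right)\right) + 113583\right) + 9472\right) - 21816 = \left(\left(\left(39 + \left(10434 + 111 \left(-156\right)\right)\right) + 113583\right) + 9472\right) - 21816 = \left(\left(\left(39 + \left(10434 - 17316\right)\right) + 113583\right) + 9472\right) - 21816 = \left(\left(\left(39 - 6882\right) + 113583\right) + 9472\right) - 21816 = \left(\left(-6843 + 113583\right) + 9472\right) - 21816 = \left(106740 + 9472\right) - 21816 = 116212 - 21816 = 94396$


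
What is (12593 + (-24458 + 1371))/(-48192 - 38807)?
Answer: 954/7909 ≈ 0.12062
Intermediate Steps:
(12593 + (-24458 + 1371))/(-48192 - 38807) = (12593 - 23087)/(-86999) = -10494*(-1/86999) = 954/7909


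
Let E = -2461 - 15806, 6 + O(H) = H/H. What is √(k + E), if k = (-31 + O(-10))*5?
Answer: I*√18447 ≈ 135.82*I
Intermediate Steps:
O(H) = -5 (O(H) = -6 + H/H = -6 + 1 = -5)
E = -18267
k = -180 (k = (-31 - 5)*5 = -36*5 = -180)
√(k + E) = √(-180 - 18267) = √(-18447) = I*√18447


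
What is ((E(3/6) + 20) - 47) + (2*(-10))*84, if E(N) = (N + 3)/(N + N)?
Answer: -3407/2 ≈ -1703.5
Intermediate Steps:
E(N) = (3 + N)/(2*N) (E(N) = (3 + N)/((2*N)) = (3 + N)*(1/(2*N)) = (3 + N)/(2*N))
((E(3/6) + 20) - 47) + (2*(-10))*84 = (((3 + 3/6)/(2*((3/6))) + 20) - 47) + (2*(-10))*84 = (((3 + 3*(1/6))/(2*((3*(1/6)))) + 20) - 47) - 20*84 = (((3 + 1/2)/(2*(1/2)) + 20) - 47) - 1680 = (((1/2)*2*(7/2) + 20) - 47) - 1680 = ((7/2 + 20) - 47) - 1680 = (47/2 - 47) - 1680 = -47/2 - 1680 = -3407/2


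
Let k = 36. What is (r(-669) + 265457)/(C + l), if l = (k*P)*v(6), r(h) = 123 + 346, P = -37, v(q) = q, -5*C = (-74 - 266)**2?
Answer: -132963/15556 ≈ -8.5474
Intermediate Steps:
C = -23120 (C = -(-74 - 266)**2/5 = -1/5*(-340)**2 = -1/5*115600 = -23120)
r(h) = 469
l = -7992 (l = (36*(-37))*6 = -1332*6 = -7992)
(r(-669) + 265457)/(C + l) = (469 + 265457)/(-23120 - 7992) = 265926/(-31112) = 265926*(-1/31112) = -132963/15556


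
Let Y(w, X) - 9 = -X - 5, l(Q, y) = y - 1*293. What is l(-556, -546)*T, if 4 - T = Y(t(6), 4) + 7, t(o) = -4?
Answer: 2517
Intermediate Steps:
l(Q, y) = -293 + y (l(Q, y) = y - 293 = -293 + y)
Y(w, X) = 4 - X (Y(w, X) = 9 + (-X - 5) = 9 + (-5 - X) = 4 - X)
T = -3 (T = 4 - ((4 - 1*4) + 7) = 4 - ((4 - 4) + 7) = 4 - (0 + 7) = 4 - 1*7 = 4 - 7 = -3)
l(-556, -546)*T = (-293 - 546)*(-3) = -839*(-3) = 2517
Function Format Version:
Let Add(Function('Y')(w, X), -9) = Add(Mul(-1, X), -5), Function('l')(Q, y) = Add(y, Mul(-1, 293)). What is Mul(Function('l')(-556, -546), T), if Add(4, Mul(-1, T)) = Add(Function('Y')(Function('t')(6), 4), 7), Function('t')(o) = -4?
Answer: 2517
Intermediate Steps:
Function('l')(Q, y) = Add(-293, y) (Function('l')(Q, y) = Add(y, -293) = Add(-293, y))
Function('Y')(w, X) = Add(4, Mul(-1, X)) (Function('Y')(w, X) = Add(9, Add(Mul(-1, X), -5)) = Add(9, Add(-5, Mul(-1, X))) = Add(4, Mul(-1, X)))
T = -3 (T = Add(4, Mul(-1, Add(Add(4, Mul(-1, 4)), 7))) = Add(4, Mul(-1, Add(Add(4, -4), 7))) = Add(4, Mul(-1, Add(0, 7))) = Add(4, Mul(-1, 7)) = Add(4, -7) = -3)
Mul(Function('l')(-556, -546), T) = Mul(Add(-293, -546), -3) = Mul(-839, -3) = 2517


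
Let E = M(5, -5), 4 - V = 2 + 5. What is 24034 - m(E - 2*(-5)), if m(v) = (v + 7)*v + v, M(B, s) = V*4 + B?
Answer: 24001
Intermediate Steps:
V = -3 (V = 4 - (2 + 5) = 4 - 1*7 = 4 - 7 = -3)
M(B, s) = -12 + B (M(B, s) = -3*4 + B = -12 + B)
E = -7 (E = -12 + 5 = -7)
m(v) = v + v*(7 + v) (m(v) = (7 + v)*v + v = v*(7 + v) + v = v + v*(7 + v))
24034 - m(E - 2*(-5)) = 24034 - (-7 - 2*(-5))*(8 + (-7 - 2*(-5))) = 24034 - (-7 + 10)*(8 + (-7 + 10)) = 24034 - 3*(8 + 3) = 24034 - 3*11 = 24034 - 1*33 = 24034 - 33 = 24001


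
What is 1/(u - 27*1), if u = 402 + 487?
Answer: 1/862 ≈ 0.0011601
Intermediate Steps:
u = 889
1/(u - 27*1) = 1/(889 - 27*1) = 1/(889 - 27) = 1/862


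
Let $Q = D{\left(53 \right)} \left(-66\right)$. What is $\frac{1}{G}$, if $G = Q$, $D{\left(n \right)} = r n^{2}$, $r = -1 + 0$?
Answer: $\frac{1}{185394} \approx 5.3939 \cdot 10^{-6}$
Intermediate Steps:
$r = -1$
$D{\left(n \right)} = - n^{2}$
$Q = 185394$ ($Q = - 53^{2} \left(-66\right) = \left(-1\right) 2809 \left(-66\right) = \left(-2809\right) \left(-66\right) = 185394$)
$G = 185394$
$\frac{1}{G} = \frac{1}{185394}$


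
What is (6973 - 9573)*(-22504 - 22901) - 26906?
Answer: 118026094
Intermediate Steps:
(6973 - 9573)*(-22504 - 22901) - 26906 = -2600*(-45405) - 26906 = 118053000 - 26906 = 118026094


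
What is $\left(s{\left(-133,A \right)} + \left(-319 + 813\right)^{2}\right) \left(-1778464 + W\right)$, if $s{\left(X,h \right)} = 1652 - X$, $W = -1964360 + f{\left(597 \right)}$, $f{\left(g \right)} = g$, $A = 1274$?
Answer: $-919917983367$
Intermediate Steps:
$W = -1963763$ ($W = -1964360 + 597 = -1963763$)
$\left(s{\left(-133,A \right)} + \left(-319 + 813\right)^{2}\right) \left(-1778464 + W\right) = \left(\left(1652 - -133\right) + \left(-319 + 813\right)^{2}\right) \left(-1778464 - 1963763\right) = \left(\left(1652 + 133\right) + 494^{2}\right) \left(-3742227\right) = \left(1785 + 244036\right) \left(-3742227\right) = 245821 \left(-3742227\right) = -919917983367$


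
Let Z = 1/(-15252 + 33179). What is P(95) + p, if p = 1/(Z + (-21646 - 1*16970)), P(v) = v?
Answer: 65765540018/692269031 ≈ 95.000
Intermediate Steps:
Z = 1/17927 ≈ 5.5782e-5
p = -17927/692269031 (p = 1/(1/17927 + (-21646 - 1*16970)) = 1/(1/17927 + (-21646 - 16970)) = 1/(1/17927 - 38616) = 1/(-692269031/17927) = -17927/692269031 ≈ -2.5896e-5)
P(95) + p = 95 - 17927/692269031 = 65765540018/692269031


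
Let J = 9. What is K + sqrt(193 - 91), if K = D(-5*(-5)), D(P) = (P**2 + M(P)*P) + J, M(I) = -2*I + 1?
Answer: -591 + sqrt(102) ≈ -580.90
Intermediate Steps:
M(I) = 1 - 2*I
D(P) = 9 + P**2 + P*(1 - 2*P) (D(P) = (P**2 + (1 - 2*P)*P) + 9 = (P**2 + P*(1 - 2*P)) + 9 = 9 + P**2 + P*(1 - 2*P))
K = -591 (K = 9 - 5*(-5) - (-5*(-5))**2 = 9 + 25 - 1*25**2 = 9 + 25 - 1*625 = 9 + 25 - 625 = -591)
K + sqrt(193 - 91) = -591 + sqrt(193 - 91) = -591 + sqrt(102)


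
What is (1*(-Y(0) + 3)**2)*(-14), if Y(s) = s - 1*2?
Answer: -350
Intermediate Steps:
Y(s) = -2 + s (Y(s) = s - 2 = -2 + s)
(1*(-Y(0) + 3)**2)*(-14) = (1*(-(-2 + 0) + 3)**2)*(-14) = (1*(-1*(-2) + 3)**2)*(-14) = (1*(2 + 3)**2)*(-14) = (1*5**2)*(-14) = (1*25)*(-14) = 25*(-14) = -350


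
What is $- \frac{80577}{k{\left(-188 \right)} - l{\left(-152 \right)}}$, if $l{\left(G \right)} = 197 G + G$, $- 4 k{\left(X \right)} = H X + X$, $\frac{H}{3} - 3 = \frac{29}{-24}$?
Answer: $- \frac{214872}{81055} \approx -2.6509$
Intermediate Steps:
$H = \frac{43}{8}$ ($H = 9 + 3 \frac{29}{-24} = 9 + 3 \cdot 29 \left(- \frac{1}{24}\right) = 9 + 3 \left(- \frac{29}{24}\right) = 9 - \frac{29}{8} = \frac{43}{8} \approx 5.375$)
$k{\left(X \right)} = - \frac{51 X}{32}$ ($k{\left(X \right)} = - \frac{\frac{43 X}{8} + X}{4} = - \frac{\frac{51}{8} X}{4} = - \frac{51 X}{32}$)
$l{\left(G \right)} = 198 G$
$- \frac{80577}{k{\left(-188 \right)} - l{\left(-152 \right)}} = - \frac{80577}{\left(- \frac{51}{32}\right) \left(-188\right) - 198 \left(-152\right)} = - \frac{80577}{\frac{2397}{8} - -30096} = - \frac{80577}{\frac{2397}{8} + 30096} = - \frac{80577}{\frac{243165}{8}} = \left(-80577\right) \frac{8}{243165} = - \frac{214872}{81055}$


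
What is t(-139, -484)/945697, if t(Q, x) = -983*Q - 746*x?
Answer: 497701/945697 ≈ 0.52628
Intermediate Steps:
t(-139, -484)/945697 = (-983*(-139) - 746*(-484))/945697 = (136637 + 361064)*(1/945697) = 497701*(1/945697) = 497701/945697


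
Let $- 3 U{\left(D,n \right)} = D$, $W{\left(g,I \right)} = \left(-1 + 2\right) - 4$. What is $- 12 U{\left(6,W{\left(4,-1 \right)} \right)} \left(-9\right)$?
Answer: $-216$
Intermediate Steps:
$W{\left(g,I \right)} = -3$ ($W{\left(g,I \right)} = 1 - 4 = -3$)
$U{\left(D,n \right)} = - \frac{D}{3}$
$- 12 U{\left(6,W{\left(4,-1 \right)} \right)} \left(-9\right) = - 12 \left(\left(- \frac{1}{3}\right) 6\right) \left(-9\right) = \left(-12\right) \left(-2\right) \left(-9\right) = 24 \left(-9\right) = -216$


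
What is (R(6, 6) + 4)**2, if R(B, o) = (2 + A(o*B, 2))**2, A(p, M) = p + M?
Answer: 2572816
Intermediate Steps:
A(p, M) = M + p
R(B, o) = (4 + B*o)**2 (R(B, o) = (2 + (2 + o*B))**2 = (2 + (2 + B*o))**2 = (4 + B*o)**2)
(R(6, 6) + 4)**2 = ((4 + 6*6)**2 + 4)**2 = ((4 + 36)**2 + 4)**2 = (40**2 + 4)**2 = (1600 + 4)**2 = 1604**2 = 2572816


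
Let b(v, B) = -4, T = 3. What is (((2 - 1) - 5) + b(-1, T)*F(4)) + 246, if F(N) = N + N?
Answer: 210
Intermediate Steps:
F(N) = 2*N
(((2 - 1) - 5) + b(-1, T)*F(4)) + 246 = (((2 - 1) - 5) - 8*4) + 246 = ((1 - 5) - 4*8) + 246 = (-4 - 32) + 246 = -36 + 246 = 210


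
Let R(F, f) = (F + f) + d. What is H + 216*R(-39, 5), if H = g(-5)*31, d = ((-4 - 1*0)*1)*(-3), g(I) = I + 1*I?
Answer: -5062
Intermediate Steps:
g(I) = 2*I (g(I) = I + I = 2*I)
d = 12 (d = ((-4 + 0)*1)*(-3) = -4*1*(-3) = -4*(-3) = 12)
R(F, f) = 12 + F + f (R(F, f) = (F + f) + 12 = 12 + F + f)
H = -310 (H = (2*(-5))*31 = -10*31 = -310)
H + 216*R(-39, 5) = -310 + 216*(12 - 39 + 5) = -310 + 216*(-22) = -310 - 4752 = -5062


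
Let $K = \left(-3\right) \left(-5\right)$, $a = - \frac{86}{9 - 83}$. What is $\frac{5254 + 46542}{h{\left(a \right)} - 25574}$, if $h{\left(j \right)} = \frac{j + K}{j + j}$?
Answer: $- \frac{2227228}{1099383} \approx -2.0259$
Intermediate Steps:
$a = \frac{43}{37}$ ($a = - \frac{86}{-74} = \left(-86\right) \left(- \frac{1}{74}\right) = \frac{43}{37} \approx 1.1622$)
$K = 15$
$h{\left(j \right)} = \frac{15 + j}{2 j}$ ($h{\left(j \right)} = \frac{j + 15}{j + j} = \frac{15 + j}{2 j}$)
$\frac{5254 + 46542}{h{\left(a \right)} - 25574} = \frac{5254 + 46542}{\frac{15 + \frac{43}{37}}{2 \cdot \frac{43}{37}} - 25574} = \frac{51796}{\frac{1}{2} \cdot \frac{37}{43} \cdot \frac{598}{37} - 25574} = \frac{51796}{\frac{299}{43} - 25574} = \frac{51796}{- \frac{1099383}{43}} = 51796 \left(- \frac{43}{1099383}\right) = - \frac{2227228}{1099383}$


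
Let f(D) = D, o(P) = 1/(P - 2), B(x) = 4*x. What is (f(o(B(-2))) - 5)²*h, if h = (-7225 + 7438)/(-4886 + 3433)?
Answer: -554013/145300 ≈ -3.8129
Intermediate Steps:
o(P) = 1/(-2 + P)
h = -213/1453 (h = 213/(-1453) = 213*(-1/1453) = -213/1453 ≈ -0.14659)
(f(o(B(-2))) - 5)²*h = (1/(-2 + 4*(-2)) - 5)²*(-213/1453) = (1/(-2 - 8) - 5)²*(-213/1453) = (1/(-10) - 5)²*(-213/1453) = (-⅒ - 5)²*(-213/1453) = (-51/10)²*(-213/1453) = (2601/100)*(-213/1453) = -554013/145300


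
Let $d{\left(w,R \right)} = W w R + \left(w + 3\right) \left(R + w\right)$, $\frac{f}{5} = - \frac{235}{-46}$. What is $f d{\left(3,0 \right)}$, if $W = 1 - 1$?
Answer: $\frac{10575}{23} \approx 459.78$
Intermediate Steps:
$f = \frac{1175}{46}$ ($f = 5 \left(- \frac{235}{-46}\right) = 5 \left(\left(-235\right) \left(- \frac{1}{46}\right)\right) = 5 \cdot \frac{235}{46} = \frac{1175}{46} \approx 25.543$)
$W = 0$ ($W = 1 - 1 = 0$)
$d{\left(w,R \right)} = \left(3 + w\right) \left(R + w\right)$ ($d{\left(w,R \right)} = 0 w R + \left(w + 3\right) \left(R + w\right) = 0 R + \left(3 + w\right) \left(R + w\right) = 0 + \left(3 + w\right) \left(R + w\right) = \left(3 + w\right) \left(R + w\right)$)
$f d{\left(3,0 \right)} = \frac{1175 \left(3^{2} + 3 \cdot 0 + 3 \cdot 3 + 0 \cdot 3\right)}{46} = \frac{1175 \left(9 + 0 + 9 + 0\right)}{46} = \frac{1175}{46} \cdot 18 = \frac{10575}{23}$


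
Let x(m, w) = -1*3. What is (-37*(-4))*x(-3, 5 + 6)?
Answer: -444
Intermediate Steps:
x(m, w) = -3
(-37*(-4))*x(-3, 5 + 6) = -37*(-4)*(-3) = 148*(-3) = -444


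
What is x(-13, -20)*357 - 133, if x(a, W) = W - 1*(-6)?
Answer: -5131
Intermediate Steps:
x(a, W) = 6 + W (x(a, W) = W + 6 = 6 + W)
x(-13, -20)*357 - 133 = (6 - 20)*357 - 133 = -14*357 - 133 = -4998 - 133 = -5131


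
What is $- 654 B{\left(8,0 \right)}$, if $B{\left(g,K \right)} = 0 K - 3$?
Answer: $1962$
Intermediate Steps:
$B{\left(g,K \right)} = -3$ ($B{\left(g,K \right)} = 0 - 3 = -3$)
$- 654 B{\left(8,0 \right)} = \left(-654\right) \left(-3\right) = 1962$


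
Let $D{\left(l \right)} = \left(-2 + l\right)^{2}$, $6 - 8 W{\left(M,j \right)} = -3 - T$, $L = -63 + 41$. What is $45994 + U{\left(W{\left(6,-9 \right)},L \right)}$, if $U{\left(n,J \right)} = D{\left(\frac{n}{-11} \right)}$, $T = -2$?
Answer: $\frac{356211025}{7744} \approx 45998.0$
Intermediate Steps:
$L = -22$
$W{\left(M,j \right)} = \frac{7}{8}$ ($W{\left(M,j \right)} = \frac{3}{4} - \frac{-3 - -2}{8} = \frac{3}{4} - \frac{-3 + 2}{8} = \frac{3}{4} - - \frac{1}{8} = \frac{3}{4} + \frac{1}{8} = \frac{7}{8}$)
$U{\left(n,J \right)} = \left(-2 - \frac{n}{11}\right)^{2}$ ($U{\left(n,J \right)} = \left(-2 + \frac{n}{-11}\right)^{2} = \left(-2 + n \left(- \frac{1}{11}\right)\right)^{2} = \left(-2 - \frac{n}{11}\right)^{2}$)
$45994 + U{\left(W{\left(6,-9 \right)},L \right)} = 45994 + \frac{\left(22 + \frac{7}{8}\right)^{2}}{121} = 45994 + \frac{\left(\frac{183}{8}\right)^{2}}{121} = 45994 + \frac{1}{121} \cdot \frac{33489}{64} = 45994 + \frac{33489}{7744} = \frac{356211025}{7744}$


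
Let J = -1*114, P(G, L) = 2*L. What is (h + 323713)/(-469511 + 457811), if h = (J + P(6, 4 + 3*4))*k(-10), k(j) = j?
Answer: -324533/11700 ≈ -27.738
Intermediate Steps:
J = -114
h = 820 (h = (-114 + 2*(4 + 3*4))*(-10) = (-114 + 2*(4 + 12))*(-10) = (-114 + 2*16)*(-10) = (-114 + 32)*(-10) = -82*(-10) = 820)
(h + 323713)/(-469511 + 457811) = (820 + 323713)/(-469511 + 457811) = 324533/(-11700) = 324533*(-1/11700) = -324533/11700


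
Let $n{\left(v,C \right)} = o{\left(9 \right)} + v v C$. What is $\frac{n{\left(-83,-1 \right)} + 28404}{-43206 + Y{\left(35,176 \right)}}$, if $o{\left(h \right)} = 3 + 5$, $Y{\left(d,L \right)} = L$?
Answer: $- \frac{21523}{43030} \approx -0.50019$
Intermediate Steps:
$o{\left(h \right)} = 8$
$n{\left(v,C \right)} = 8 + C v^{2}$ ($n{\left(v,C \right)} = 8 + v v C = 8 + v^{2} C = 8 + C v^{2}$)
$\frac{n{\left(-83,-1 \right)} + 28404}{-43206 + Y{\left(35,176 \right)}} = \frac{\left(8 - \left(-83\right)^{2}\right) + 28404}{-43206 + 176} = \frac{\left(8 - 6889\right) + 28404}{-43030} = \left(\left(8 - 6889\right) + 28404\right) \left(- \frac{1}{43030}\right) = \left(-6881 + 28404\right) \left(- \frac{1}{43030}\right) = 21523 \left(- \frac{1}{43030}\right) = - \frac{21523}{43030}$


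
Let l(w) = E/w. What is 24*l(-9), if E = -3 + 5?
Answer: -16/3 ≈ -5.3333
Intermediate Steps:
E = 2
l(w) = 2/w
24*l(-9) = 24*(2/(-9)) = 24*(2*(-1/9)) = 24*(-2/9) = -16/3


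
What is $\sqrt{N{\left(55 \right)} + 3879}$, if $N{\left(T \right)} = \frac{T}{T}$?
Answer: $2 \sqrt{970} \approx 62.29$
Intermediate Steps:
$N{\left(T \right)} = 1$
$\sqrt{N{\left(55 \right)} + 3879} = \sqrt{1 + 3879} = \sqrt{3880} = 2 \sqrt{970}$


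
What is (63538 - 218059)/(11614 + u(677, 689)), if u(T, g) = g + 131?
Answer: -154521/12434 ≈ -12.427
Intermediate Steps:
u(T, g) = 131 + g
(63538 - 218059)/(11614 + u(677, 689)) = (63538 - 218059)/(11614 + (131 + 689)) = -154521/(11614 + 820) = -154521/12434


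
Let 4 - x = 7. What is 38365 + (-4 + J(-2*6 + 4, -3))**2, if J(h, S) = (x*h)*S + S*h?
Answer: 41069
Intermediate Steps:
x = -3 (x = 4 - 1*7 = 4 - 7 = -3)
J(h, S) = -2*S*h (J(h, S) = (-3*h)*S + S*h = -3*S*h + S*h = -2*S*h)
38365 + (-4 + J(-2*6 + 4, -3))**2 = 38365 + (-4 - 2*(-3)*(-2*6 + 4))**2 = 38365 + (-4 - 2*(-3)*(-12 + 4))**2 = 38365 + (-4 - 2*(-3)*(-8))**2 = 38365 + (-4 - 48)**2 = 38365 + (-52)**2 = 38365 + 2704 = 41069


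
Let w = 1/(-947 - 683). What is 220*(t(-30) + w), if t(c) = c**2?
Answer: 32273978/163 ≈ 1.9800e+5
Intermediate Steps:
w = -1/1630 (w = 1/(-1630) = -1/1630 ≈ -0.00061350)
220*(t(-30) + w) = 220*((-30)**2 - 1/1630) = 220*(900 - 1/1630) = 220*(1466999/1630) = 32273978/163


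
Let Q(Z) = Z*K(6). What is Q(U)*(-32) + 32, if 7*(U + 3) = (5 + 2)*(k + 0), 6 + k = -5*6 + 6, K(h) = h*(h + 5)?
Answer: 69728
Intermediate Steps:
K(h) = h*(5 + h)
k = -30 (k = -6 + (-5*6 + 6) = -6 + (-30 + 6) = -6 - 24 = -30)
U = -33 (U = -3 + ((5 + 2)*(-30 + 0))/7 = -3 + (7*(-30))/7 = -3 + (1/7)*(-210) = -3 - 30 = -33)
Q(Z) = 66*Z (Q(Z) = Z*(6*(5 + 6)) = Z*(6*11) = Z*66 = 66*Z)
Q(U)*(-32) + 32 = (66*(-33))*(-32) + 32 = -2178*(-32) + 32 = 69696 + 32 = 69728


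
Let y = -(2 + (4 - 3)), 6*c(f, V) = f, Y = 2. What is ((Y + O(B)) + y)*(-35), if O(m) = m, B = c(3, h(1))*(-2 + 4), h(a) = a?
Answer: 0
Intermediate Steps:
c(f, V) = f/6
B = 1 (B = ((⅙)*3)*(-2 + 4) = (½)*2 = 1)
y = -3 (y = -(2 + 1) = -1*3 = -3)
((Y + O(B)) + y)*(-35) = ((2 + 1) - 3)*(-35) = (3 - 3)*(-35) = 0*(-35) = 0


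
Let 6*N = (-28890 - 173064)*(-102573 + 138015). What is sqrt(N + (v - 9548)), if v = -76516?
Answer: I*sqrt(1193028342) ≈ 34540.0*I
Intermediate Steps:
N = -1192942278 (N = ((-28890 - 173064)*(-102573 + 138015))/6 = (-201954*35442)/6 = (1/6)*(-7157653668) = -1192942278)
sqrt(N + (v - 9548)) = sqrt(-1192942278 + (-76516 - 9548)) = sqrt(-1192942278 - 86064) = sqrt(-1193028342) = I*sqrt(1193028342)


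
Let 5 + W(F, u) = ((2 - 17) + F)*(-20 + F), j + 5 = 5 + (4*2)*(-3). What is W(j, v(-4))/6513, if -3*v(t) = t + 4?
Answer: 1711/6513 ≈ 0.26271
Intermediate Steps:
v(t) = -4/3 - t/3 (v(t) = -(t + 4)/3 = -(4 + t)/3 = -4/3 - t/3)
j = -24 (j = -5 + (5 + (4*2)*(-3)) = -5 + (5 + 8*(-3)) = -5 + (5 - 24) = -5 - 19 = -24)
W(F, u) = -5 + (-20 + F)*(-15 + F) (W(F, u) = -5 + ((2 - 17) + F)*(-20 + F) = -5 + (-15 + F)*(-20 + F) = -5 + (-20 + F)*(-15 + F))
W(j, v(-4))/6513 = (295 + (-24)² - 35*(-24))/6513 = (295 + 576 + 840)*(1/6513) = 1711*(1/6513) = 1711/6513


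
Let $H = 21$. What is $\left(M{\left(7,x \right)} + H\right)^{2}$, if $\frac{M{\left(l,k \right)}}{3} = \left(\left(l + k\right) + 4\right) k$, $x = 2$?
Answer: $9801$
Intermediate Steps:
$M{\left(l,k \right)} = 3 k \left(4 + k + l\right)$ ($M{\left(l,k \right)} = 3 \left(\left(l + k\right) + 4\right) k = 3 \left(\left(k + l\right) + 4\right) k = 3 \left(4 + k + l\right) k = 3 k \left(4 + k + l\right)$)
$\left(M{\left(7,x \right)} + H\right)^{2} = \left(3 \cdot 2 \left(4 + 2 + 7\right) + 21\right)^{2} = \left(3 \cdot 2 \cdot 13 + 21\right)^{2} = \left(78 + 21\right)^{2} = 99^{2} = 9801$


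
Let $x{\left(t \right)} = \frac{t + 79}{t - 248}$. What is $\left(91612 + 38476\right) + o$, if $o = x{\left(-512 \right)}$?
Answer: $\frac{98867313}{760} \approx 1.3009 \cdot 10^{5}$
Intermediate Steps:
$x{\left(t \right)} = \frac{79 + t}{-248 + t}$
$o = \frac{433}{760}$ ($o = \frac{79 - 512}{-248 - 512} = \frac{1}{-760} \left(-433\right) = \left(- \frac{1}{760}\right) \left(-433\right) = \frac{433}{760} \approx 0.56974$)
$\left(91612 + 38476\right) + o = \left(91612 + 38476\right) + \frac{433}{760} = 130088 + \frac{433}{760} = \frac{98867313}{760}$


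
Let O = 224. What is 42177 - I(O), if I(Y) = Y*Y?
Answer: -7999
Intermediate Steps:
I(Y) = Y²
42177 - I(O) = 42177 - 1*224² = 42177 - 1*50176 = 42177 - 50176 = -7999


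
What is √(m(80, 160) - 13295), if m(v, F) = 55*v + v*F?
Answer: √3905 ≈ 62.490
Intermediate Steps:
m(v, F) = 55*v + F*v
√(m(80, 160) - 13295) = √(80*(55 + 160) - 13295) = √(80*215 - 13295) = √(17200 - 13295) = √3905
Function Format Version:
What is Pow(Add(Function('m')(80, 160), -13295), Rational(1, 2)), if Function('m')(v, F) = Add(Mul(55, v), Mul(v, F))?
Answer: Pow(3905, Rational(1, 2)) ≈ 62.490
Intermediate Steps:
Function('m')(v, F) = Add(Mul(55, v), Mul(F, v))
Pow(Add(Function('m')(80, 160), -13295), Rational(1, 2)) = Pow(Add(Mul(80, Add(55, 160)), -13295), Rational(1, 2)) = Pow(Add(Mul(80, 215), -13295), Rational(1, 2)) = Pow(Add(17200, -13295), Rational(1, 2)) = Pow(3905, Rational(1, 2))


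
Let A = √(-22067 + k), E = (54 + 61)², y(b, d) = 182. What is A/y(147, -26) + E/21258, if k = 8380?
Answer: 13225/21258 + I*√13687/182 ≈ 0.62212 + 0.64281*I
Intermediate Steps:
E = 13225 (E = 115² = 13225)
A = I*√13687 (A = √(-22067 + 8380) = √(-13687) = I*√13687 ≈ 116.99*I)
A/y(147, -26) + E/21258 = (I*√13687)/182 + 13225/21258 = (I*√13687)*(1/182) + 13225*(1/21258) = I*√13687/182 + 13225/21258 = 13225/21258 + I*√13687/182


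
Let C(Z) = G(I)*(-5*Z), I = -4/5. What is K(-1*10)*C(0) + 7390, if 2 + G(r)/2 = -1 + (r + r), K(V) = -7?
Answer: 7390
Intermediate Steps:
I = -⅘ (I = -4*⅕ = -⅘ ≈ -0.80000)
G(r) = -6 + 4*r (G(r) = -4 + 2*(-1 + (r + r)) = -4 + 2*(-1 + 2*r) = -4 + (-2 + 4*r) = -6 + 4*r)
C(Z) = 46*Z (C(Z) = (-6 + 4*(-⅘))*(-5*Z) = (-6 - 16/5)*(-5*Z) = -(-46)*Z = 46*Z)
K(-1*10)*C(0) + 7390 = -322*0 + 7390 = -7*0 + 7390 = 0 + 7390 = 7390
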